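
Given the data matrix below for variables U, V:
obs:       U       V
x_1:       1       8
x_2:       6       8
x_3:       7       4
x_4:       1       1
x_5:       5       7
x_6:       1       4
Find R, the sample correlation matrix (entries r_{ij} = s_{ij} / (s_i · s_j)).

Step 1 — column means:
  mean(U) = (1 + 6 + 7 + 1 + 5 + 1) / 6 = 21/6 = 3.5
  mean(V) = (8 + 8 + 4 + 1 + 7 + 4) / 6 = 32/6 = 5.3333

Step 2 — sample variances and covariances s[i,j] = (1/(n-1)) · Σ_k (x_{k,i} - mean_i) · (x_{k,j} - mean_j), with n-1 = 5:
  s[U,U] = ((-2.5)·(-2.5) + (2.5)·(2.5) + (3.5)·(3.5) + (-2.5)·(-2.5) + (1.5)·(1.5) + (-2.5)·(-2.5)) / 5 = 39.5/5 = 7.9
  s[U,V] = ((-2.5)·(2.6667) + (2.5)·(2.6667) + (3.5)·(-1.3333) + (-2.5)·(-4.3333) + (1.5)·(1.6667) + (-2.5)·(-1.3333)) / 5 = 12/5 = 2.4
  s[V,V] = ((2.6667)·(2.6667) + (2.6667)·(2.6667) + (-1.3333)·(-1.3333) + (-4.3333)·(-4.3333) + (1.6667)·(1.6667) + (-1.3333)·(-1.3333)) / 5 = 39.3333/5 = 7.8667
  Sample standard deviations s_i = √(s[i,i]):
  s(U) = √(7.9) = 2.8107
  s(V) = √(7.8667) = 2.8048

Step 3 — r_{ij} = s_{ij} / (s_i · s_j):
  r[U,U] = 1 (diagonal).
  r[U,V] = 2.4 / (2.8107 · 2.8048) = 2.4 / 7.8833 = 0.3044
  r[V,V] = 1 (diagonal).

R is symmetric with unit diagonal. Assembling:

R = [[1, 0.3044],
 [0.3044, 1]]


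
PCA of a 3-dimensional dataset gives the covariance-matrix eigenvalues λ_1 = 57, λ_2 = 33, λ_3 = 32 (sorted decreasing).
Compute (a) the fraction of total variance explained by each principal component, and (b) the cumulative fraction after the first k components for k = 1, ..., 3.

Step 1 — total variance = trace(Sigma) = Σ λ_i = 57 + 33 + 32 = 122.

Step 2 — fraction explained by component i = λ_i / Σ λ:
  PC1: 57/122 = 0.4672
  PC2: 33/122 = 0.2705
  PC3: 32/122 = 0.2623

Step 3 — cumulative fraction after k components = (λ_1 + ... + λ_k) / Σ λ:
  k = 1: 57/122 = 0.4672
  k = 2: (57 + 33)/122 = 90/122 = 0.7377
  k = 3: (57 + 33 + 32)/122 = 122/122 = 1

Summary (fraction, with percent):

explained: PC1 0.4672 (46.72%), PC2 0.2705 (27.05%), PC3 0.2623 (26.23%);  cumulative: 0.4672, 0.7377, 1


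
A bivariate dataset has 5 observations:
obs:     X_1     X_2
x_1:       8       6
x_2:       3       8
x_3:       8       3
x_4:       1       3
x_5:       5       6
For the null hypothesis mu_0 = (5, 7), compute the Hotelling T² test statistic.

Step 1 — sample mean vector:
  mean(X_1) = (8 + 3 + 8 + 1 + 5) / 5 = 25/5 = 5
  mean(X_2) = (6 + 8 + 3 + 3 + 6) / 5 = 26/5 = 5.2
  x̄ = (5, 5.2),  deviation x̄ - mu_0 = (5, 5.2) - (5, 7) = (0, -1.8).

Step 2 — sample covariance matrix, S[i,j] = (1/(n-1)) · Σ_k (x_{k,i} - mean_i) · (x_{k,j} - mean_j), divisor n-1 = 4:
  S[X_1,X_1] = ((3)·(3) + (-2)·(-2) + (3)·(3) + (-4)·(-4) + (0)·(0)) / 4 = 38/4 = 9.5
  S[X_1,X_2] = ((3)·(0.8) + (-2)·(2.8) + (3)·(-2.2) + (-4)·(-2.2) + (0)·(0.8)) / 4 = -1/4 = -0.25
  S[X_2,X_2] = ((0.8)·(0.8) + (2.8)·(2.8) + (-2.2)·(-2.2) + (-2.2)·(-2.2) + (0.8)·(0.8)) / 4 = 18.8/4 = 4.7
  S = [[9.5, -0.25],
 [-0.25, 4.7]].

Step 3 — invert S. det(S) = 9.5·4.7 - (-0.25)² = 44.5875.
  S^{-1} = (1/det) · [[d, -b], [-b, a]] = [[0.1054, 0.0056],
 [0.0056, 0.2131]].

Step 4 — quadratic form (x̄ - mu_0)^T · S^{-1} · (x̄ - mu_0):
  S^{-1} · (x̄ - mu_0) = (-0.0101, -0.3835),
  (x̄ - mu_0)^T · [...] = (0)·(-0.0101) + (-1.8)·(-0.3835) = 0.6903.

Step 5 — scale by n: T² = 5 · 0.6903 = 3.4516.

T² ≈ 3.4516


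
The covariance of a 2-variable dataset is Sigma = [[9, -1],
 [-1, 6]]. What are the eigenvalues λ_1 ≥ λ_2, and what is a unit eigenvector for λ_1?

Step 1 — characteristic polynomial of 2×2 Sigma:
  det(Sigma - λI) = λ² - trace · λ + det = 0.
  trace = 9 + 6 = 15, det = 9·6 - (-1)² = 53.
Step 2 — discriminant:
  Δ = trace² - 4·det = 225 - 212 = 13.
Step 3 — eigenvalues:
  λ = (trace ± √Δ)/2 = (15 ± 3.6056)/2,
  λ_1 = 9.3028,  λ_2 = 5.6972.

Step 4 — unit eigenvector for λ_1: solve (Sigma - λ_1 I)v = 0. First row:
  (9 - 9.3028)·v_x + (-1)·v_y = 0, i.e. (-0.3028)·v_x + (-1)·v_y = 0,
  so v ∝ (b, λ_1 - a) = (-1, 0.3028); multiply by -1 so the first entry is positive: u = (1, -0.3028).
  ||u|| = √((1)² + (-0.3028)²) = √(1.0917) ≈ 1.0448,
  v_1 = u/||u|| ≈ (0.9571, -0.2898) (||v_1|| = 1).

λ_1 = 9.3028,  λ_2 = 5.6972;  v_1 ≈ (0.9571, -0.2898)


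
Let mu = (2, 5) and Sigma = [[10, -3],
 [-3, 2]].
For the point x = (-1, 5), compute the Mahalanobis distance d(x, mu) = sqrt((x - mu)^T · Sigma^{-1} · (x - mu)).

Step 1 — centre the observation: (x - mu) = (-3, 0).

Step 2 — invert Sigma. det(Sigma) = 10·2 - (-3)² = 11.
  Sigma^{-1} = (1/det) · [[d, -b], [-b, a]] = [[0.1818, 0.2727],
 [0.2727, 0.9091]].

Step 3 — form the quadratic (x - mu)^T · Sigma^{-1} · (x - mu):
  Sigma^{-1} · (x - mu) = (-0.5455, -0.8182).
  (x - mu)^T · [Sigma^{-1} · (x - mu)] = (-3)·(-0.5455) + (0)·(-0.8182) = 1.6364.

Step 4 — take square root: d = √(1.6364) ≈ 1.2792.

d(x, mu) = √(1.6364) ≈ 1.2792


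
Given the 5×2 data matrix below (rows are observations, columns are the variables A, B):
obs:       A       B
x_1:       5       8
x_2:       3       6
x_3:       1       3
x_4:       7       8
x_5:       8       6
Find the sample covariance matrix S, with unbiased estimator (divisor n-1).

Step 1 — column means:
  mean(A) = (5 + 3 + 1 + 7 + 8) / 5 = 24/5 = 4.8
  mean(B) = (8 + 6 + 3 + 8 + 6) / 5 = 31/5 = 6.2

Step 2 — sample covariance S[i,j] = (1/(n-1)) · Σ_k (x_{k,i} - mean_i) · (x_{k,j} - mean_j), with n-1 = 4.
  S[A,A] = ((0.2)·(0.2) + (-1.8)·(-1.8) + (-3.8)·(-3.8) + (2.2)·(2.2) + (3.2)·(3.2)) / 4 = 32.8/4 = 8.2
  S[A,B] = ((0.2)·(1.8) + (-1.8)·(-0.2) + (-3.8)·(-3.2) + (2.2)·(1.8) + (3.2)·(-0.2)) / 4 = 16.2/4 = 4.05
  S[B,B] = ((1.8)·(1.8) + (-0.2)·(-0.2) + (-3.2)·(-3.2) + (1.8)·(1.8) + (-0.2)·(-0.2)) / 4 = 16.8/4 = 4.2

S is symmetric (S[j,i] = S[i,j]). Assembling:

S = [[8.2, 4.05],
 [4.05, 4.2]]


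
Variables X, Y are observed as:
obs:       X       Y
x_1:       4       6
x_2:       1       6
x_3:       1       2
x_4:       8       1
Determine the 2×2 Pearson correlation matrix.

Step 1 — column means:
  mean(X) = (4 + 1 + 1 + 8) / 4 = 14/4 = 3.5
  mean(Y) = (6 + 6 + 2 + 1) / 4 = 15/4 = 3.75

Step 2 — sample variances and covariances s[i,j] = (1/(n-1)) · Σ_k (x_{k,i} - mean_i) · (x_{k,j} - mean_j), with n-1 = 3:
  s[X,X] = ((0.5)·(0.5) + (-2.5)·(-2.5) + (-2.5)·(-2.5) + (4.5)·(4.5)) / 3 = 33/3 = 11
  s[X,Y] = ((0.5)·(2.25) + (-2.5)·(2.25) + (-2.5)·(-1.75) + (4.5)·(-2.75)) / 3 = -12.5/3 = -4.1667
  s[Y,Y] = ((2.25)·(2.25) + (2.25)·(2.25) + (-1.75)·(-1.75) + (-2.75)·(-2.75)) / 3 = 20.75/3 = 6.9167
  Sample standard deviations s_i = √(s[i,i]):
  s(X) = √(11) = 3.3166
  s(Y) = √(6.9167) = 2.63

Step 3 — r_{ij} = s_{ij} / (s_i · s_j):
  r[X,X] = 1 (diagonal).
  r[X,Y] = -4.1667 / (3.3166 · 2.63) = -4.1667 / 8.7226 = -0.4777
  r[Y,Y] = 1 (diagonal).

R is symmetric with unit diagonal. Assembling:

R = [[1, -0.4777],
 [-0.4777, 1]]


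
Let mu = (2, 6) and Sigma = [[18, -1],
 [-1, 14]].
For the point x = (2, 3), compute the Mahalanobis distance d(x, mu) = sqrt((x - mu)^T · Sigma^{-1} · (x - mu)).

Step 1 — centre the observation: (x - mu) = (0, -3).

Step 2 — invert Sigma. det(Sigma) = 18·14 - (-1)² = 251.
  Sigma^{-1} = (1/det) · [[d, -b], [-b, a]] = [[0.0558, 0.004],
 [0.004, 0.0717]].

Step 3 — form the quadratic (x - mu)^T · Sigma^{-1} · (x - mu):
  Sigma^{-1} · (x - mu) = (-0.012, -0.2151).
  (x - mu)^T · [Sigma^{-1} · (x - mu)] = (0)·(-0.012) + (-3)·(-0.2151) = 0.6454.

Step 4 — take square root: d = √(0.6454) ≈ 0.8034.

d(x, mu) = √(0.6454) ≈ 0.8034


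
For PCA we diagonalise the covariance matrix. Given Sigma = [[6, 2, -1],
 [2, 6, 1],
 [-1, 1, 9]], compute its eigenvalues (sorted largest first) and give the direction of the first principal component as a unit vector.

Step 1 — characteristic polynomial p(λ) = det(λI - Sigma) = λ³ - tr·λ² + c_1·λ - det, where tr = trace, c_1 = sum of the principal 2×2 minors, det = det(Sigma):
  tr = 6 + 6 + 9 = 21,
  c_1 = (6·6 - (2)²) + (6·9 - (-1)²) + (6·9 - (1)²) = 32 + 53 + 53 = 138,
  det = 6·(6·9 - (1)²) - (2)·((2)·9 - (1)·(-1)) + (-1)·((2)·(1) - 6·(-1)) = 6·(53) - (2)·(19) + (-1)·(8) = 272.
  So p(λ) = λ³ - 21λ² + 138λ - 272.
Step 2 — look for an integer root (rational root theorem: any rational root is an integer divisor of 272). Testing λ = 8:
  p(8) = 512 - 1344 + 1104 - 272 = 0  ✓
  Dividing out (λ - 8): p(λ) = (λ - 8)(λ² - 13λ + 34).
Step 3 — remaining eigenvalues from the quadratic λ² - 13λ + 34 = 0:
  Δ = 13² - 4·34 = 169 - 136 = 33,  λ = (13 ± √33)/2 = (13 ± 5.7446)/2 ≈ 9.3723 or 3.6277.
  Sorted: λ_1 = 9.3723,  λ_2 = 8,  λ_3 = 3.6277  (check: sum = 21 = tr ✓).

Step 4 — unit eigenvector for λ_1 ≈ 9.3723: v spans the null space of (Sigma - λ_1 I), whose rows are
  r_1 = (-3.3723, 2, -1),  r_2 = (2, -3.3723, 1),  r_3 = (-1, 1, -0.3723).
  v is orthogonal to every row, so take v ∝ r_1 × r_2 = ((2)·(1) - (-1)·(-3.3723), (-1)·(2) - (-3.3723)·(1), (-3.3723)·(-3.3723) - (2)·(2)) ≈ (-1.3723, 1.3723, 7.3723).
  Rescale (multiply by -1 so the first nonzero entry is positive): u = (1.3723, -1.3723, -7.3723).
  ||u|| = √((1.3723)² + (-1.3723)² + (-7.3723)²) = √(58.1168) ≈ 7.6234,  v_1 = u/||u|| ≈ (0.18, -0.18, -0.9671) (||v_1|| = 1).

λ_1 = 9.3723,  λ_2 = 8,  λ_3 = 3.6277;  v_1 ≈ (0.18, -0.18, -0.9671)


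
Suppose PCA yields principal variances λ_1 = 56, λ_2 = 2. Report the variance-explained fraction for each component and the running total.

Step 1 — total variance = trace(Sigma) = Σ λ_i = 56 + 2 = 58.

Step 2 — fraction explained by component i = λ_i / Σ λ:
  PC1: 56/58 = 0.9655
  PC2: 2/58 = 0.0345

Step 3 — cumulative fraction after k components = (λ_1 + ... + λ_k) / Σ λ:
  k = 1: 56/58 = 0.9655
  k = 2: (56 + 2)/58 = 58/58 = 1

Summary (fraction, with percent):

explained: PC1 0.9655 (96.55%), PC2 0.0345 (3.45%);  cumulative: 0.9655, 1


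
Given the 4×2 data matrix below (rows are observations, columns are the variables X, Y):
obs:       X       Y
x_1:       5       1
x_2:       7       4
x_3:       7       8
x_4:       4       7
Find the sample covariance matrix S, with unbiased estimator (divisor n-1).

Step 1 — column means:
  mean(X) = (5 + 7 + 7 + 4) / 4 = 23/4 = 5.75
  mean(Y) = (1 + 4 + 8 + 7) / 4 = 20/4 = 5

Step 2 — sample covariance S[i,j] = (1/(n-1)) · Σ_k (x_{k,i} - mean_i) · (x_{k,j} - mean_j), with n-1 = 3.
  S[X,X] = ((-0.75)·(-0.75) + (1.25)·(1.25) + (1.25)·(1.25) + (-1.75)·(-1.75)) / 3 = 6.75/3 = 2.25
  S[X,Y] = ((-0.75)·(-4) + (1.25)·(-1) + (1.25)·(3) + (-1.75)·(2)) / 3 = 2/3 = 0.6667
  S[Y,Y] = ((-4)·(-4) + (-1)·(-1) + (3)·(3) + (2)·(2)) / 3 = 30/3 = 10

S is symmetric (S[j,i] = S[i,j]). Assembling:

S = [[2.25, 0.6667],
 [0.6667, 10]]


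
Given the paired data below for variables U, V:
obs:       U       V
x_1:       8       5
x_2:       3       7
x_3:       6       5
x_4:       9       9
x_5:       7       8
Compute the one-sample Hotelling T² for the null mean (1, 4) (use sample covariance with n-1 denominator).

Step 1 — sample mean vector:
  mean(U) = (8 + 3 + 6 + 9 + 7) / 5 = 33/5 = 6.6
  mean(V) = (5 + 7 + 5 + 9 + 8) / 5 = 34/5 = 6.8
  x̄ = (6.6, 6.8),  deviation x̄ - mu_0 = (6.6, 6.8) - (1, 4) = (5.6, 2.8).

Step 2 — sample covariance matrix, S[i,j] = (1/(n-1)) · Σ_k (x_{k,i} - mean_i) · (x_{k,j} - mean_j), divisor n-1 = 4:
  S[U,U] = ((1.4)·(1.4) + (-3.6)·(-3.6) + (-0.6)·(-0.6) + (2.4)·(2.4) + (0.4)·(0.4)) / 4 = 21.2/4 = 5.3
  S[U,V] = ((1.4)·(-1.8) + (-3.6)·(0.2) + (-0.6)·(-1.8) + (2.4)·(2.2) + (0.4)·(1.2)) / 4 = 3.6/4 = 0.9
  S[V,V] = ((-1.8)·(-1.8) + (0.2)·(0.2) + (-1.8)·(-1.8) + (2.2)·(2.2) + (1.2)·(1.2)) / 4 = 12.8/4 = 3.2
  S = [[5.3, 0.9],
 [0.9, 3.2]].

Step 3 — invert S. det(S) = 5.3·3.2 - (0.9)² = 16.15.
  S^{-1} = (1/det) · [[d, -b], [-b, a]] = [[0.1981, -0.0557],
 [-0.0557, 0.3282]].

Step 4 — quadratic form (x̄ - mu_0)^T · S^{-1} · (x̄ - mu_0):
  S^{-1} · (x̄ - mu_0) = (0.9536, 0.6068),
  (x̄ - mu_0)^T · [...] = (5.6)·(0.9536) + (2.8)·(0.6068) = 7.039.

Step 5 — scale by n: T² = 5 · 7.039 = 35.195.

T² ≈ 35.195


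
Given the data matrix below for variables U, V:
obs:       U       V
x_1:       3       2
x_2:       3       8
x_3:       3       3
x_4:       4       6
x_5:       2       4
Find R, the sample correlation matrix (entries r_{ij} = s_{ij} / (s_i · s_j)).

Step 1 — column means:
  mean(U) = (3 + 3 + 3 + 4 + 2) / 5 = 15/5 = 3
  mean(V) = (2 + 8 + 3 + 6 + 4) / 5 = 23/5 = 4.6

Step 2 — sample variances and covariances s[i,j] = (1/(n-1)) · Σ_k (x_{k,i} - mean_i) · (x_{k,j} - mean_j), with n-1 = 4:
  s[U,U] = ((0)·(0) + (0)·(0) + (0)·(0) + (1)·(1) + (-1)·(-1)) / 4 = 2/4 = 0.5
  s[U,V] = ((0)·(-2.6) + (0)·(3.4) + (0)·(-1.6) + (1)·(1.4) + (-1)·(-0.6)) / 4 = 2/4 = 0.5
  s[V,V] = ((-2.6)·(-2.6) + (3.4)·(3.4) + (-1.6)·(-1.6) + (1.4)·(1.4) + (-0.6)·(-0.6)) / 4 = 23.2/4 = 5.8
  Sample standard deviations s_i = √(s[i,i]):
  s(U) = √(0.5) = 0.7071
  s(V) = √(5.8) = 2.4083

Step 3 — r_{ij} = s_{ij} / (s_i · s_j):
  r[U,U] = 1 (diagonal).
  r[U,V] = 0.5 / (0.7071 · 2.4083) = 0.5 / 1.7029 = 0.2936
  r[V,V] = 1 (diagonal).

R is symmetric with unit diagonal. Assembling:

R = [[1, 0.2936],
 [0.2936, 1]]


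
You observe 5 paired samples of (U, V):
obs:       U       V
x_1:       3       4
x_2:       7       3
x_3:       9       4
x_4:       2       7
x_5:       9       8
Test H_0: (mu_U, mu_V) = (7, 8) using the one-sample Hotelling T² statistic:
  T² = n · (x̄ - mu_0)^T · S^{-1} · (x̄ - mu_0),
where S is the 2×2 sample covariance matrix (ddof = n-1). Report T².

Step 1 — sample mean vector:
  mean(U) = (3 + 7 + 9 + 2 + 9) / 5 = 30/5 = 6
  mean(V) = (4 + 3 + 4 + 7 + 8) / 5 = 26/5 = 5.2
  x̄ = (6, 5.2),  deviation x̄ - mu_0 = (6, 5.2) - (7, 8) = (-1, -2.8).

Step 2 — sample covariance matrix, S[i,j] = (1/(n-1)) · Σ_k (x_{k,i} - mean_i) · (x_{k,j} - mean_j), divisor n-1 = 4:
  S[U,U] = ((-3)·(-3) + (1)·(1) + (3)·(3) + (-4)·(-4) + (3)·(3)) / 4 = 44/4 = 11
  S[U,V] = ((-3)·(-1.2) + (1)·(-2.2) + (3)·(-1.2) + (-4)·(1.8) + (3)·(2.8)) / 4 = -1/4 = -0.25
  S[V,V] = ((-1.2)·(-1.2) + (-2.2)·(-2.2) + (-1.2)·(-1.2) + (1.8)·(1.8) + (2.8)·(2.8)) / 4 = 18.8/4 = 4.7
  S = [[11, -0.25],
 [-0.25, 4.7]].

Step 3 — invert S. det(S) = 11·4.7 - (-0.25)² = 51.6375.
  S^{-1} = (1/det) · [[d, -b], [-b, a]] = [[0.091, 0.0048],
 [0.0048, 0.213]].

Step 4 — quadratic form (x̄ - mu_0)^T · S^{-1} · (x̄ - mu_0):
  S^{-1} · (x̄ - mu_0) = (-0.1046, -0.6013),
  (x̄ - mu_0)^T · [...] = (-1)·(-0.1046) + (-2.8)·(-0.6013) = 1.7882.

Step 5 — scale by n: T² = 5 · 1.7882 = 8.9412.

T² ≈ 8.9412


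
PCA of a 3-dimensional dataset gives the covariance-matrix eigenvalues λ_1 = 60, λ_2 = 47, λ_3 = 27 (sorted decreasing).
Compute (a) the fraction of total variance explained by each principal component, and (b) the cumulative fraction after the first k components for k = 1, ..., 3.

Step 1 — total variance = trace(Sigma) = Σ λ_i = 60 + 47 + 27 = 134.

Step 2 — fraction explained by component i = λ_i / Σ λ:
  PC1: 60/134 = 0.4478
  PC2: 47/134 = 0.3507
  PC3: 27/134 = 0.2015

Step 3 — cumulative fraction after k components = (λ_1 + ... + λ_k) / Σ λ:
  k = 1: 60/134 = 0.4478
  k = 2: (60 + 47)/134 = 107/134 = 0.7985
  k = 3: (60 + 47 + 27)/134 = 134/134 = 1

Summary (fraction, with percent):

explained: PC1 0.4478 (44.78%), PC2 0.3507 (35.07%), PC3 0.2015 (20.15%);  cumulative: 0.4478, 0.7985, 1


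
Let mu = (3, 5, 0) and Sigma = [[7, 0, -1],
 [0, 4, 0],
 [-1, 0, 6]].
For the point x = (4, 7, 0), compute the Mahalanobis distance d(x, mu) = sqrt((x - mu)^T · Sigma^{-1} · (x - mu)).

Step 1 — centre the observation: (x - mu) = (1, 2, 0).

Step 2 — invert Sigma (cofactor / det for 3×3, or solve directly):
  Sigma^{-1} = [[0.1463, 0, 0.0244],
 [0, 0.25, 0],
 [0.0244, 0, 0.1707]].

Step 3 — form the quadratic (x - mu)^T · Sigma^{-1} · (x - mu):
  Sigma^{-1} · (x - mu) = (0.1463, 0.5, 0.0244).
  (x - mu)^T · [Sigma^{-1} · (x - mu)] = (1)·(0.1463) + (2)·(0.5) + (0)·(0.0244) = 1.1463.

Step 4 — take square root: d = √(1.1463) ≈ 1.0707.

d(x, mu) = √(1.1463) ≈ 1.0707


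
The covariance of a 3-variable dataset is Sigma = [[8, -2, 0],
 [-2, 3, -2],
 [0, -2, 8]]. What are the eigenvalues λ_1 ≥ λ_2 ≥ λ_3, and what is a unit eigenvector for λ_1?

Step 1 — characteristic polynomial p(λ) = det(λI - Sigma) = λ³ - tr·λ² + c_1·λ - det, where tr = trace, c_1 = sum of the principal 2×2 minors, det = det(Sigma):
  tr = 8 + 3 + 8 = 19,
  c_1 = (8·3 - (-2)²) + (8·8 - (0)²) + (3·8 - (-2)²) = 20 + 64 + 20 = 104,
  det = 8·(3·8 - (-2)²) - (-2)·((-2)·8 - (-2)·(0)) + (0)·((-2)·(-2) - 3·(0)) = 8·(20) - (-2)·(-16) + (0)·(4) = 128.
  So p(λ) = λ³ - 19λ² + 104λ - 128.
Step 2 — look for an integer root (rational root theorem: any rational root is an integer divisor of 128). Testing λ = 8:
  p(8) = 512 - 1216 + 832 - 128 = 0  ✓
  Dividing out (λ - 8): p(λ) = (λ - 8)(λ² - 11λ + 16).
Step 3 — remaining eigenvalues from the quadratic λ² - 11λ + 16 = 0:
  Δ = 11² - 4·16 = 121 - 64 = 57,  λ = (11 ± √57)/2 = (11 ± 7.5498)/2 ≈ 9.2749 or 1.7251.
  Sorted: λ_1 = 9.2749,  λ_2 = 8,  λ_3 = 1.7251  (check: sum = 19 = tr ✓).

Step 4 — unit eigenvector for λ_1 ≈ 9.2749: v spans the null space of (Sigma - λ_1 I), whose rows are
  r_1 = (-1.2749, -2, 0),  r_2 = (-2, -6.2749, -2),  r_3 = (0, -2, -1.2749).
  v is orthogonal to every row, so take v ∝ r_1 × r_2 = ((-2)·(-2) - (0)·(-6.2749), (0)·(-2) - (-1.2749)·(-2), (-1.2749)·(-6.2749) - (-2)·(-2)) ≈ (4, -2.5498, 4).
  Let u = (4, -2.5498, 4).
  ||u|| = √((4)² + (-2.5498)² + (4)²) = √(38.5017) ≈ 6.205,  v_1 = u/||u|| ≈ (0.6446, -0.4109, 0.6446) (||v_1|| = 1).

λ_1 = 9.2749,  λ_2 = 8,  λ_3 = 1.7251;  v_1 ≈ (0.6446, -0.4109, 0.6446)


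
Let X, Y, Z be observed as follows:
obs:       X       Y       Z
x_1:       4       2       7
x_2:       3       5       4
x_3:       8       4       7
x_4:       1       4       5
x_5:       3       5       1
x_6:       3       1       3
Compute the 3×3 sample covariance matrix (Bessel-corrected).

Step 1 — column means:
  mean(X) = (4 + 3 + 8 + 1 + 3 + 3) / 6 = 22/6 = 3.6667
  mean(Y) = (2 + 5 + 4 + 4 + 5 + 1) / 6 = 21/6 = 3.5
  mean(Z) = (7 + 4 + 7 + 5 + 1 + 3) / 6 = 27/6 = 4.5

Step 2 — sample covariance S[i,j] = (1/(n-1)) · Σ_k (x_{k,i} - mean_i) · (x_{k,j} - mean_j), with n-1 = 5.
  S[X,X] = ((0.3333)·(0.3333) + (-0.6667)·(-0.6667) + (4.3333)·(4.3333) + (-2.6667)·(-2.6667) + (-0.6667)·(-0.6667) + (-0.6667)·(-0.6667)) / 5 = 27.3333/5 = 5.4667
  S[X,Y] = ((0.3333)·(-1.5) + (-0.6667)·(1.5) + (4.3333)·(0.5) + (-2.6667)·(0.5) + (-0.6667)·(1.5) + (-0.6667)·(-2.5)) / 5 = 0/5 = 0
  S[X,Z] = ((0.3333)·(2.5) + (-0.6667)·(-0.5) + (4.3333)·(2.5) + (-2.6667)·(0.5) + (-0.6667)·(-3.5) + (-0.6667)·(-1.5)) / 5 = 14/5 = 2.8
  S[Y,Y] = ((-1.5)·(-1.5) + (1.5)·(1.5) + (0.5)·(0.5) + (0.5)·(0.5) + (1.5)·(1.5) + (-2.5)·(-2.5)) / 5 = 13.5/5 = 2.7
  S[Y,Z] = ((-1.5)·(2.5) + (1.5)·(-0.5) + (0.5)·(2.5) + (0.5)·(0.5) + (1.5)·(-3.5) + (-2.5)·(-1.5)) / 5 = -4.5/5 = -0.9
  S[Z,Z] = ((2.5)·(2.5) + (-0.5)·(-0.5) + (2.5)·(2.5) + (0.5)·(0.5) + (-3.5)·(-3.5) + (-1.5)·(-1.5)) / 5 = 27.5/5 = 5.5

S is symmetric (S[j,i] = S[i,j]). Assembling:

S = [[5.4667, 0, 2.8],
 [0, 2.7, -0.9],
 [2.8, -0.9, 5.5]]


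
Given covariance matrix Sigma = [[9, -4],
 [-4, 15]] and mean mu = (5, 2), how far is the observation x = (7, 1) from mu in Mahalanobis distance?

Step 1 — centre the observation: (x - mu) = (2, -1).

Step 2 — invert Sigma. det(Sigma) = 9·15 - (-4)² = 119.
  Sigma^{-1} = (1/det) · [[d, -b], [-b, a]] = [[0.1261, 0.0336],
 [0.0336, 0.0756]].

Step 3 — form the quadratic (x - mu)^T · Sigma^{-1} · (x - mu):
  Sigma^{-1} · (x - mu) = (0.2185, -0.0084).
  (x - mu)^T · [Sigma^{-1} · (x - mu)] = (2)·(0.2185) + (-1)·(-0.0084) = 0.4454.

Step 4 — take square root: d = √(0.4454) ≈ 0.6674.

d(x, mu) = √(0.4454) ≈ 0.6674


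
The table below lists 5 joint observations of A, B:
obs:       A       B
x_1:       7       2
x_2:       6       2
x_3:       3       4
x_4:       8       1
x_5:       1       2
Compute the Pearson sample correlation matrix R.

Step 1 — column means:
  mean(A) = (7 + 6 + 3 + 8 + 1) / 5 = 25/5 = 5
  mean(B) = (2 + 2 + 4 + 1 + 2) / 5 = 11/5 = 2.2

Step 2 — sample variances and covariances s[i,j] = (1/(n-1)) · Σ_k (x_{k,i} - mean_i) · (x_{k,j} - mean_j), with n-1 = 4:
  s[A,A] = ((2)·(2) + (1)·(1) + (-2)·(-2) + (3)·(3) + (-4)·(-4)) / 4 = 34/4 = 8.5
  s[A,B] = ((2)·(-0.2) + (1)·(-0.2) + (-2)·(1.8) + (3)·(-1.2) + (-4)·(-0.2)) / 4 = -7/4 = -1.75
  s[B,B] = ((-0.2)·(-0.2) + (-0.2)·(-0.2) + (1.8)·(1.8) + (-1.2)·(-1.2) + (-0.2)·(-0.2)) / 4 = 4.8/4 = 1.2
  Sample standard deviations s_i = √(s[i,i]):
  s(A) = √(8.5) = 2.9155
  s(B) = √(1.2) = 1.0954

Step 3 — r_{ij} = s_{ij} / (s_i · s_j):
  r[A,A] = 1 (diagonal).
  r[A,B] = -1.75 / (2.9155 · 1.0954) = -1.75 / 3.1937 = -0.5479
  r[B,B] = 1 (diagonal).

R is symmetric with unit diagonal. Assembling:

R = [[1, -0.5479],
 [-0.5479, 1]]


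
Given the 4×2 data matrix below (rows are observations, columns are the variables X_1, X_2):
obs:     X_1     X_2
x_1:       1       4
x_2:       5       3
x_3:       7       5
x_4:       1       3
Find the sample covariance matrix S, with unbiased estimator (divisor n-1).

Step 1 — column means:
  mean(X_1) = (1 + 5 + 7 + 1) / 4 = 14/4 = 3.5
  mean(X_2) = (4 + 3 + 5 + 3) / 4 = 15/4 = 3.75

Step 2 — sample covariance S[i,j] = (1/(n-1)) · Σ_k (x_{k,i} - mean_i) · (x_{k,j} - mean_j), with n-1 = 3.
  S[X_1,X_1] = ((-2.5)·(-2.5) + (1.5)·(1.5) + (3.5)·(3.5) + (-2.5)·(-2.5)) / 3 = 27/3 = 9
  S[X_1,X_2] = ((-2.5)·(0.25) + (1.5)·(-0.75) + (3.5)·(1.25) + (-2.5)·(-0.75)) / 3 = 4.5/3 = 1.5
  S[X_2,X_2] = ((0.25)·(0.25) + (-0.75)·(-0.75) + (1.25)·(1.25) + (-0.75)·(-0.75)) / 3 = 2.75/3 = 0.9167

S is symmetric (S[j,i] = S[i,j]). Assembling:

S = [[9, 1.5],
 [1.5, 0.9167]]


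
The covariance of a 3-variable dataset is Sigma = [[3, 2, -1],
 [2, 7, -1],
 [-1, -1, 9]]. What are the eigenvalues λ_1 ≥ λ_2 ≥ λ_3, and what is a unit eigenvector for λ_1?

Step 1 — characteristic polynomial p(λ) = det(λI - Sigma) = λ³ - tr·λ² + c_1·λ - det, where tr = trace, c_1 = sum of the principal 2×2 minors, det = det(Sigma):
  tr = 3 + 7 + 9 = 19,
  c_1 = (3·7 - (2)²) + (3·9 - (-1)²) + (7·9 - (-1)²) = 17 + 26 + 62 = 105,
  det = 3·(7·9 - (-1)²) - (2)·((2)·9 - (-1)·(-1)) + (-1)·((2)·(-1) - 7·(-1)) = 3·(62) - (2)·(17) + (-1)·(5) = 147.
  So p(λ) = λ³ - 19λ² + 105λ - 147.
Step 2 — look for an integer root (rational root theorem: any rational root is an integer divisor of 147). Testing λ = 7:
  p(7) = 343 - 931 + 735 - 147 = 0  ✓
  Dividing out (λ - 7): p(λ) = (λ - 7)(λ² - 12λ + 21).
Step 3 — remaining eigenvalues from the quadratic λ² - 12λ + 21 = 0:
  Δ = 12² - 4·21 = 144 - 84 = 60,  λ = (12 ± √60)/2 = (12 ± 7.746)/2 ≈ 9.873 or 2.127.
  Sorted: λ_1 = 9.873,  λ_2 = 7,  λ_3 = 2.127  (check: sum = 19 = tr ✓).

Step 4 — unit eigenvector for λ_1 ≈ 9.873: v spans the null space of (Sigma - λ_1 I), whose rows are
  r_1 = (-6.873, 2, -1),  r_2 = (2, -2.873, -1),  r_3 = (-1, -1, -0.873).
  v is orthogonal to every row, so take v ∝ r_1 × r_2 = ((2)·(-1) - (-1)·(-2.873), (-1)·(2) - (-6.873)·(-1), (-6.873)·(-2.873) - (2)·(2)) ≈ (-4.873, -8.873, 15.746).
  Rescale (multiply by -1 so the first nonzero entry is positive): u = (4.873, 8.873, -15.746).
  ||u|| = √((4.873)² + (8.873)² + (-15.746)²) = √(350.4113) ≈ 18.7193,  v_1 = u/||u|| ≈ (0.2603, 0.474, -0.8412) (||v_1|| = 1).

λ_1 = 9.873,  λ_2 = 7,  λ_3 = 2.127;  v_1 ≈ (0.2603, 0.474, -0.8412)


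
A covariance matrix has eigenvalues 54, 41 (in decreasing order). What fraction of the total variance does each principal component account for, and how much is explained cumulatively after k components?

Step 1 — total variance = trace(Sigma) = Σ λ_i = 54 + 41 = 95.

Step 2 — fraction explained by component i = λ_i / Σ λ:
  PC1: 54/95 = 0.5684
  PC2: 41/95 = 0.4316

Step 3 — cumulative fraction after k components = (λ_1 + ... + λ_k) / Σ λ:
  k = 1: 54/95 = 0.5684
  k = 2: (54 + 41)/95 = 95/95 = 1

Summary (fraction, with percent):

explained: PC1 0.5684 (56.84%), PC2 0.4316 (43.16%);  cumulative: 0.5684, 1


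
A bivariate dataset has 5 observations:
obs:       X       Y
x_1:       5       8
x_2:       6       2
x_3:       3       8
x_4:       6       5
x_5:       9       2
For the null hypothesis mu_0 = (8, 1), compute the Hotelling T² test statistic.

Step 1 — sample mean vector:
  mean(X) = (5 + 6 + 3 + 6 + 9) / 5 = 29/5 = 5.8
  mean(Y) = (8 + 2 + 8 + 5 + 2) / 5 = 25/5 = 5
  x̄ = (5.8, 5),  deviation x̄ - mu_0 = (5.8, 5) - (8, 1) = (-2.2, 4).

Step 2 — sample covariance matrix, S[i,j] = (1/(n-1)) · Σ_k (x_{k,i} - mean_i) · (x_{k,j} - mean_j), divisor n-1 = 4:
  S[X,X] = ((-0.8)·(-0.8) + (0.2)·(0.2) + (-2.8)·(-2.8) + (0.2)·(0.2) + (3.2)·(3.2)) / 4 = 18.8/4 = 4.7
  S[X,Y] = ((-0.8)·(3) + (0.2)·(-3) + (-2.8)·(3) + (0.2)·(0) + (3.2)·(-3)) / 4 = -21/4 = -5.25
  S[Y,Y] = ((3)·(3) + (-3)·(-3) + (3)·(3) + (0)·(0) + (-3)·(-3)) / 4 = 36/4 = 9
  S = [[4.7, -5.25],
 [-5.25, 9]].

Step 3 — invert S. det(S) = 4.7·9 - (-5.25)² = 14.7375.
  S^{-1} = (1/det) · [[d, -b], [-b, a]] = [[0.6107, 0.3562],
 [0.3562, 0.3189]].

Step 4 — quadratic form (x̄ - mu_0)^T · S^{-1} · (x̄ - mu_0):
  S^{-1} · (x̄ - mu_0) = (0.0814, 0.4919),
  (x̄ - mu_0)^T · [...] = (-2.2)·(0.0814) + (4)·(0.4919) = 1.7886.

Step 5 — scale by n: T² = 5 · 1.7886 = 8.9432.

T² ≈ 8.9432


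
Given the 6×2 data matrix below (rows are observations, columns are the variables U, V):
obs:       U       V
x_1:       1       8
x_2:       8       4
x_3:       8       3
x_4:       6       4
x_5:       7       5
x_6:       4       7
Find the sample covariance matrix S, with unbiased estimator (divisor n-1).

Step 1 — column means:
  mean(U) = (1 + 8 + 8 + 6 + 7 + 4) / 6 = 34/6 = 5.6667
  mean(V) = (8 + 4 + 3 + 4 + 5 + 7) / 6 = 31/6 = 5.1667

Step 2 — sample covariance S[i,j] = (1/(n-1)) · Σ_k (x_{k,i} - mean_i) · (x_{k,j} - mean_j), with n-1 = 5.
  S[U,U] = ((-4.6667)·(-4.6667) + (2.3333)·(2.3333) + (2.3333)·(2.3333) + (0.3333)·(0.3333) + (1.3333)·(1.3333) + (-1.6667)·(-1.6667)) / 5 = 37.3333/5 = 7.4667
  S[U,V] = ((-4.6667)·(2.8333) + (2.3333)·(-1.1667) + (2.3333)·(-2.1667) + (0.3333)·(-1.1667) + (1.3333)·(-0.1667) + (-1.6667)·(1.8333)) / 5 = -24.6667/5 = -4.9333
  S[V,V] = ((2.8333)·(2.8333) + (-1.1667)·(-1.1667) + (-2.1667)·(-2.1667) + (-1.1667)·(-1.1667) + (-0.1667)·(-0.1667) + (1.8333)·(1.8333)) / 5 = 18.8333/5 = 3.7667

S is symmetric (S[j,i] = S[i,j]). Assembling:

S = [[7.4667, -4.9333],
 [-4.9333, 3.7667]]


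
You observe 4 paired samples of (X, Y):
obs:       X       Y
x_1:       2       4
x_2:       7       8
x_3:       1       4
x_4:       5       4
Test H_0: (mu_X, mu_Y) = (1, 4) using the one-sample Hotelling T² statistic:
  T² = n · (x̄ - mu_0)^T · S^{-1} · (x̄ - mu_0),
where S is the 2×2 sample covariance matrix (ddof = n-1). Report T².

Step 1 — sample mean vector:
  mean(X) = (2 + 7 + 1 + 5) / 4 = 15/4 = 3.75
  mean(Y) = (4 + 8 + 4 + 4) / 4 = 20/4 = 5
  x̄ = (3.75, 5),  deviation x̄ - mu_0 = (3.75, 5) - (1, 4) = (2.75, 1).

Step 2 — sample covariance matrix, S[i,j] = (1/(n-1)) · Σ_k (x_{k,i} - mean_i) · (x_{k,j} - mean_j), divisor n-1 = 3:
  S[X,X] = ((-1.75)·(-1.75) + (3.25)·(3.25) + (-2.75)·(-2.75) + (1.25)·(1.25)) / 3 = 22.75/3 = 7.5833
  S[X,Y] = ((-1.75)·(-1) + (3.25)·(3) + (-2.75)·(-1) + (1.25)·(-1)) / 3 = 13/3 = 4.3333
  S[Y,Y] = ((-1)·(-1) + (3)·(3) + (-1)·(-1) + (-1)·(-1)) / 3 = 12/3 = 4
  S = [[7.5833, 4.3333],
 [4.3333, 4]].

Step 3 — invert S. det(S) = 7.5833·4 - (4.3333)² = 11.5556.
  S^{-1} = (1/det) · [[d, -b], [-b, a]] = [[0.3462, -0.375],
 [-0.375, 0.6562]].

Step 4 — quadratic form (x̄ - mu_0)^T · S^{-1} · (x̄ - mu_0):
  S^{-1} · (x̄ - mu_0) = (0.5769, -0.375),
  (x̄ - mu_0)^T · [...] = (2.75)·(0.5769) + (1)·(-0.375) = 1.2115.

Step 5 — scale by n: T² = 4 · 1.2115 = 4.8462.

T² ≈ 4.8462


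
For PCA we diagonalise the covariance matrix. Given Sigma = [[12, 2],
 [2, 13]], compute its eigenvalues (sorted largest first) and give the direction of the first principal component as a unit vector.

Step 1 — characteristic polynomial of 2×2 Sigma:
  det(Sigma - λI) = λ² - trace · λ + det = 0.
  trace = 12 + 13 = 25, det = 12·13 - (2)² = 152.
Step 2 — discriminant:
  Δ = trace² - 4·det = 625 - 608 = 17.
Step 3 — eigenvalues:
  λ = (trace ± √Δ)/2 = (25 ± 4.1231)/2,
  λ_1 = 14.5616,  λ_2 = 10.4384.

Step 4 — unit eigenvector for λ_1: solve (Sigma - λ_1 I)v = 0. First row:
  (12 - 14.5616)·v_x + (2)·v_y = 0, i.e. (-2.5616)·v_x + (2)·v_y = 0,
  so v ∝ (b, λ_1 - a) = (2, 2.5616) = u.
  ||u|| = √((2)² + (2.5616)²) = √(10.5616) ≈ 3.2499,
  v_1 = u/||u|| ≈ (0.6154, 0.7882) (||v_1|| = 1).

λ_1 = 14.5616,  λ_2 = 10.4384;  v_1 ≈ (0.6154, 0.7882)


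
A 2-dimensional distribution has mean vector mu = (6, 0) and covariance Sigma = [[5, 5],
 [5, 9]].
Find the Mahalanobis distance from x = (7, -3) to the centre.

Step 1 — centre the observation: (x - mu) = (1, -3).

Step 2 — invert Sigma. det(Sigma) = 5·9 - (5)² = 20.
  Sigma^{-1} = (1/det) · [[d, -b], [-b, a]] = [[0.45, -0.25],
 [-0.25, 0.25]].

Step 3 — form the quadratic (x - mu)^T · Sigma^{-1} · (x - mu):
  Sigma^{-1} · (x - mu) = (1.2, -1).
  (x - mu)^T · [Sigma^{-1} · (x - mu)] = (1)·(1.2) + (-3)·(-1) = 4.2.

Step 4 — take square root: d = √(4.2) ≈ 2.0494.

d(x, mu) = √(4.2) ≈ 2.0494


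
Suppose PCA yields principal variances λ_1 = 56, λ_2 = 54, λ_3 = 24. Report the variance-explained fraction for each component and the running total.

Step 1 — total variance = trace(Sigma) = Σ λ_i = 56 + 54 + 24 = 134.

Step 2 — fraction explained by component i = λ_i / Σ λ:
  PC1: 56/134 = 0.4179
  PC2: 54/134 = 0.403
  PC3: 24/134 = 0.1791

Step 3 — cumulative fraction after k components = (λ_1 + ... + λ_k) / Σ λ:
  k = 1: 56/134 = 0.4179
  k = 2: (56 + 54)/134 = 110/134 = 0.8209
  k = 3: (56 + 54 + 24)/134 = 134/134 = 1

Summary (fraction, with percent):

explained: PC1 0.4179 (41.79%), PC2 0.403 (40.3%), PC3 0.1791 (17.91%);  cumulative: 0.4179, 0.8209, 1


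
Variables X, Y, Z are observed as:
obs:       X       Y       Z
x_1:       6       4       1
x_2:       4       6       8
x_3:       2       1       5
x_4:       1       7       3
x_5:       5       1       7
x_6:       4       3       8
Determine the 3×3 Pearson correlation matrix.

Step 1 — column means:
  mean(X) = (6 + 4 + 2 + 1 + 5 + 4) / 6 = 22/6 = 3.6667
  mean(Y) = (4 + 6 + 1 + 7 + 1 + 3) / 6 = 22/6 = 3.6667
  mean(Z) = (1 + 8 + 5 + 3 + 7 + 8) / 6 = 32/6 = 5.3333

Step 2 — sample variances and covariances s[i,j] = (1/(n-1)) · Σ_k (x_{k,i} - mean_i) · (x_{k,j} - mean_j), with n-1 = 5:
  s[X,X] = ((2.3333)·(2.3333) + (0.3333)·(0.3333) + (-1.6667)·(-1.6667) + (-2.6667)·(-2.6667) + (1.3333)·(1.3333) + (0.3333)·(0.3333)) / 5 = 17.3333/5 = 3.4667
  s[X,Y] = ((2.3333)·(0.3333) + (0.3333)·(2.3333) + (-1.6667)·(-2.6667) + (-2.6667)·(3.3333) + (1.3333)·(-2.6667) + (0.3333)·(-0.6667)) / 5 = -6.6667/5 = -1.3333
  s[X,Z] = ((2.3333)·(-4.3333) + (0.3333)·(2.6667) + (-1.6667)·(-0.3333) + (-2.6667)·(-2.3333) + (1.3333)·(1.6667) + (0.3333)·(2.6667)) / 5 = 0.6667/5 = 0.1333
  s[Y,Y] = ((0.3333)·(0.3333) + (2.3333)·(2.3333) + (-2.6667)·(-2.6667) + (3.3333)·(3.3333) + (-2.6667)·(-2.6667) + (-0.6667)·(-0.6667)) / 5 = 31.3333/5 = 6.2667
  s[Y,Z] = ((0.3333)·(-4.3333) + (2.3333)·(2.6667) + (-2.6667)·(-0.3333) + (3.3333)·(-2.3333) + (-2.6667)·(1.6667) + (-0.6667)·(2.6667)) / 5 = -8.3333/5 = -1.6667
  s[Z,Z] = ((-4.3333)·(-4.3333) + (2.6667)·(2.6667) + (-0.3333)·(-0.3333) + (-2.3333)·(-2.3333) + (1.6667)·(1.6667) + (2.6667)·(2.6667)) / 5 = 41.3333/5 = 8.2667
  Sample standard deviations s_i = √(s[i,i]):
  s(X) = √(3.4667) = 1.8619
  s(Y) = √(6.2667) = 2.5033
  s(Z) = √(8.2667) = 2.8752

Step 3 — r_{ij} = s_{ij} / (s_i · s_j):
  r[X,X] = 1 (diagonal).
  r[X,Y] = -1.3333 / (1.8619 · 2.5033) = -1.3333 / 4.6609 = -0.2861
  r[X,Z] = 0.1333 / (1.8619 · 2.8752) = 0.1333 / 5.3533 = 0.0249
  r[Y,Y] = 1 (diagonal).
  r[Y,Z] = -1.6667 / (2.5033 · 2.8752) = -1.6667 / 7.1975 = -0.2316
  r[Z,Z] = 1 (diagonal).

R is symmetric with unit diagonal. Assembling:

R = [[1, -0.2861, 0.0249],
 [-0.2861, 1, -0.2316],
 [0.0249, -0.2316, 1]]


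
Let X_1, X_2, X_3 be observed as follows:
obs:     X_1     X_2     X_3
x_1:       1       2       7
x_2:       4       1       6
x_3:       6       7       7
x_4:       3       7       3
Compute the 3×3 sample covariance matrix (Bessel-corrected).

Step 1 — column means:
  mean(X_1) = (1 + 4 + 6 + 3) / 4 = 14/4 = 3.5
  mean(X_2) = (2 + 1 + 7 + 7) / 4 = 17/4 = 4.25
  mean(X_3) = (7 + 6 + 7 + 3) / 4 = 23/4 = 5.75

Step 2 — sample covariance S[i,j] = (1/(n-1)) · Σ_k (x_{k,i} - mean_i) · (x_{k,j} - mean_j), with n-1 = 3.
  S[X_1,X_1] = ((-2.5)·(-2.5) + (0.5)·(0.5) + (2.5)·(2.5) + (-0.5)·(-0.5)) / 3 = 13/3 = 4.3333
  S[X_1,X_2] = ((-2.5)·(-2.25) + (0.5)·(-3.25) + (2.5)·(2.75) + (-0.5)·(2.75)) / 3 = 9.5/3 = 3.1667
  S[X_1,X_3] = ((-2.5)·(1.25) + (0.5)·(0.25) + (2.5)·(1.25) + (-0.5)·(-2.75)) / 3 = 1.5/3 = 0.5
  S[X_2,X_2] = ((-2.25)·(-2.25) + (-3.25)·(-3.25) + (2.75)·(2.75) + (2.75)·(2.75)) / 3 = 30.75/3 = 10.25
  S[X_2,X_3] = ((-2.25)·(1.25) + (-3.25)·(0.25) + (2.75)·(1.25) + (2.75)·(-2.75)) / 3 = -7.75/3 = -2.5833
  S[X_3,X_3] = ((1.25)·(1.25) + (0.25)·(0.25) + (1.25)·(1.25) + (-2.75)·(-2.75)) / 3 = 10.75/3 = 3.5833

S is symmetric (S[j,i] = S[i,j]). Assembling:

S = [[4.3333, 3.1667, 0.5],
 [3.1667, 10.25, -2.5833],
 [0.5, -2.5833, 3.5833]]


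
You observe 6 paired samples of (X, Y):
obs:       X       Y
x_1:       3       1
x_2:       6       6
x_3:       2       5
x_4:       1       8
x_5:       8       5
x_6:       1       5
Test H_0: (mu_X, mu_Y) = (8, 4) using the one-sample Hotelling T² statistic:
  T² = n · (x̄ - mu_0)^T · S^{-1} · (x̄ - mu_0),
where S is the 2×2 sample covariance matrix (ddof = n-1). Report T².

Step 1 — sample mean vector:
  mean(X) = (3 + 6 + 2 + 1 + 8 + 1) / 6 = 21/6 = 3.5
  mean(Y) = (1 + 6 + 5 + 8 + 5 + 5) / 6 = 30/6 = 5
  x̄ = (3.5, 5),  deviation x̄ - mu_0 = (3.5, 5) - (8, 4) = (-4.5, 1).

Step 2 — sample covariance matrix, S[i,j] = (1/(n-1)) · Σ_k (x_{k,i} - mean_i) · (x_{k,j} - mean_j), divisor n-1 = 5:
  S[X,X] = ((-0.5)·(-0.5) + (2.5)·(2.5) + (-1.5)·(-1.5) + (-2.5)·(-2.5) + (4.5)·(4.5) + (-2.5)·(-2.5)) / 5 = 41.5/5 = 8.3
  S[X,Y] = ((-0.5)·(-4) + (2.5)·(1) + (-1.5)·(0) + (-2.5)·(3) + (4.5)·(0) + (-2.5)·(0)) / 5 = -3/5 = -0.6
  S[Y,Y] = ((-4)·(-4) + (1)·(1) + (0)·(0) + (3)·(3) + (0)·(0) + (0)·(0)) / 5 = 26/5 = 5.2
  S = [[8.3, -0.6],
 [-0.6, 5.2]].

Step 3 — invert S. det(S) = 8.3·5.2 - (-0.6)² = 42.8.
  S^{-1} = (1/det) · [[d, -b], [-b, a]] = [[0.1215, 0.014],
 [0.014, 0.1939]].

Step 4 — quadratic form (x̄ - mu_0)^T · S^{-1} · (x̄ - mu_0):
  S^{-1} · (x̄ - mu_0) = (-0.5327, 0.1308),
  (x̄ - mu_0)^T · [...] = (-4.5)·(-0.5327) + (1)·(0.1308) = 2.528.

Step 5 — scale by n: T² = 6 · 2.528 = 15.1682.

T² ≈ 15.1682


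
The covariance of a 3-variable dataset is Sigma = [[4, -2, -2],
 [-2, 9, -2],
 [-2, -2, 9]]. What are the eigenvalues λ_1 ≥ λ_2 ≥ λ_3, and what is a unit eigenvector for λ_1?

Step 1 — characteristic polynomial p(λ) = det(λI - Sigma) = λ³ - tr·λ² + c_1·λ - det, where tr = trace, c_1 = sum of the principal 2×2 minors, det = det(Sigma):
  tr = 4 + 9 + 9 = 22,
  c_1 = (4·9 - (-2)²) + (4·9 - (-2)²) + (9·9 - (-2)²) = 32 + 32 + 77 = 141,
  det = 4·(9·9 - (-2)²) - (-2)·((-2)·9 - (-2)·(-2)) + (-2)·((-2)·(-2) - 9·(-2)) = 4·(77) - (-2)·(-22) + (-2)·(22) = 220.
  So p(λ) = λ³ - 22λ² + 141λ - 220.
Step 2 — look for an integer root (rational root theorem: any rational root is an integer divisor of 220). Testing λ = 11:
  p(11) = 1331 - 2662 + 1551 - 220 = 0  ✓
  Dividing out (λ - 11): p(λ) = (λ - 11)(λ² - 11λ + 20).
Step 3 — remaining eigenvalues from the quadratic λ² - 11λ + 20 = 0:
  Δ = 11² - 4·20 = 121 - 80 = 41,  λ = (11 ± √41)/2 = (11 ± 6.4031)/2 ≈ 8.7016 or 2.2984.
  Sorted: λ_1 = 11,  λ_2 = 8.7016,  λ_3 = 2.2984  (check: sum = 22 = tr ✓).

Step 4 — unit eigenvector for λ_1 = 11: v spans the null space of (Sigma - λ_1 I), whose rows are
  r_1 = (-7, -2, -2),  r_2 = (-2, -2, -2),  r_3 = (-2, -2, -2).
  v is orthogonal to every row, so take v ∝ r_1 × r_2 = ((-2)·(-2) - (-2)·(-2), (-2)·(-2) - (-7)·(-2), (-7)·(-2) - (-2)·(-2)) = (0, -10, 10).
  Rescale (divide by 10; multiply by -1 so the first nonzero entry is positive): u = (0, 1, -1).
  ||u|| = √((0)² + (1)² + (-1)²) = √(2) ≈ 1.4142,  v_1 = u/||u|| ≈ (0, 0.7071, -0.7071) (||v_1|| = 1).

λ_1 = 11,  λ_2 = 8.7016,  λ_3 = 2.2984;  v_1 ≈ (0, 0.7071, -0.7071)


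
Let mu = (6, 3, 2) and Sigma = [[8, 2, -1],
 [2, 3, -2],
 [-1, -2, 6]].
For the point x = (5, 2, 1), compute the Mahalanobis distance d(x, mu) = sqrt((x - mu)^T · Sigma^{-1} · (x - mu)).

Step 1 — centre the observation: (x - mu) = (-1, -1, -1).

Step 2 — invert Sigma (cofactor / det for 3×3, or solve directly):
  Sigma^{-1} = [[0.1505, -0.1075, -0.0108],
 [-0.1075, 0.5054, 0.1505],
 [-0.0108, 0.1505, 0.2151]].

Step 3 — form the quadratic (x - mu)^T · Sigma^{-1} · (x - mu):
  Sigma^{-1} · (x - mu) = (-0.0323, -0.5484, -0.3548).
  (x - mu)^T · [Sigma^{-1} · (x - mu)] = (-1)·(-0.0323) + (-1)·(-0.5484) + (-1)·(-0.3548) = 0.9355.

Step 4 — take square root: d = √(0.9355) ≈ 0.9672.

d(x, mu) = √(0.9355) ≈ 0.9672


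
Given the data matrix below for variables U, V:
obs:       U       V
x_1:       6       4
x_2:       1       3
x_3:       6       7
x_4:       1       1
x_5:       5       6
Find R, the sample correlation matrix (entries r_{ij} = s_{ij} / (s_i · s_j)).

Step 1 — column means:
  mean(U) = (6 + 1 + 6 + 1 + 5) / 5 = 19/5 = 3.8
  mean(V) = (4 + 3 + 7 + 1 + 6) / 5 = 21/5 = 4.2

Step 2 — sample variances and covariances s[i,j] = (1/(n-1)) · Σ_k (x_{k,i} - mean_i) · (x_{k,j} - mean_j), with n-1 = 4:
  s[U,U] = ((2.2)·(2.2) + (-2.8)·(-2.8) + (2.2)·(2.2) + (-2.8)·(-2.8) + (1.2)·(1.2)) / 4 = 26.8/4 = 6.7
  s[U,V] = ((2.2)·(-0.2) + (-2.8)·(-1.2) + (2.2)·(2.8) + (-2.8)·(-3.2) + (1.2)·(1.8)) / 4 = 20.2/4 = 5.05
  s[V,V] = ((-0.2)·(-0.2) + (-1.2)·(-1.2) + (2.8)·(2.8) + (-3.2)·(-3.2) + (1.8)·(1.8)) / 4 = 22.8/4 = 5.7
  Sample standard deviations s_i = √(s[i,i]):
  s(U) = √(6.7) = 2.5884
  s(V) = √(5.7) = 2.3875

Step 3 — r_{ij} = s_{ij} / (s_i · s_j):
  r[U,U] = 1 (diagonal).
  r[U,V] = 5.05 / (2.5884 · 2.3875) = 5.05 / 6.1798 = 0.8172
  r[V,V] = 1 (diagonal).

R is symmetric with unit diagonal. Assembling:

R = [[1, 0.8172],
 [0.8172, 1]]


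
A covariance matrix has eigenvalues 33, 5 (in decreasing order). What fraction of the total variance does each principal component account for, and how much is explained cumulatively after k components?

Step 1 — total variance = trace(Sigma) = Σ λ_i = 33 + 5 = 38.

Step 2 — fraction explained by component i = λ_i / Σ λ:
  PC1: 33/38 = 0.8684
  PC2: 5/38 = 0.1316

Step 3 — cumulative fraction after k components = (λ_1 + ... + λ_k) / Σ λ:
  k = 1: 33/38 = 0.8684
  k = 2: (33 + 5)/38 = 38/38 = 1

Summary (fraction, with percent):

explained: PC1 0.8684 (86.84%), PC2 0.1316 (13.16%);  cumulative: 0.8684, 1


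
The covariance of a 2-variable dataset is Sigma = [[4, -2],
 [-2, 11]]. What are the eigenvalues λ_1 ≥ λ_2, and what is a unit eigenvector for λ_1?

Step 1 — characteristic polynomial of 2×2 Sigma:
  det(Sigma - λI) = λ² - trace · λ + det = 0.
  trace = 4 + 11 = 15, det = 4·11 - (-2)² = 40.
Step 2 — discriminant:
  Δ = trace² - 4·det = 225 - 160 = 65.
Step 3 — eigenvalues:
  λ = (trace ± √Δ)/2 = (15 ± 8.0623)/2,
  λ_1 = 11.5311,  λ_2 = 3.4689.

Step 4 — unit eigenvector for λ_1: solve (Sigma - λ_1 I)v = 0. First row:
  (4 - 11.5311)·v_x + (-2)·v_y = 0, i.e. (-7.5311)·v_x + (-2)·v_y = 0,
  so v ∝ (b, λ_1 - a) = (-2, 7.5311); multiply by -1 so the first entry is positive: u = (2, -7.5311).
  ||u|| = √((2)² + (-7.5311)²) = √(60.7179) ≈ 7.7922,
  v_1 = u/||u|| ≈ (0.2567, -0.9665) (||v_1|| = 1).

λ_1 = 11.5311,  λ_2 = 3.4689;  v_1 ≈ (0.2567, -0.9665)
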